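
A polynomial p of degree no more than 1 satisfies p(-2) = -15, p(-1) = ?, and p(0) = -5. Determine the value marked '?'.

On equispaced nodes a degree-1 polynomial has vanishing second forward difference, so
  p(-2) - 2·p(-1) + p(0) = 0.
Substituting the known values and solving for p(-1):
  -2·p(-1) = 20
  p(-1) = -10.

-10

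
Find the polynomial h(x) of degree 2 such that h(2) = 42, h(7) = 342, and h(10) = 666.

Using the Lagrange interpolation formula with nodes 2, 7, 10:
  L_0(x) = (x - 7)(x - 10) / 40
  L_1(x) = (x - 2)(x - 10) / -15
  L_2(x) = (x - 2)(x - 7) / 24
Then h(x) = 42·L_0(x) + 342·L_1(x) + 666·L_2(x).
Expanding and collecting terms gives h(x) = 6x^2 + 6x + 6.
Check: h(10) = 666. ✓

h(x) = 6x^2 + 6x + 6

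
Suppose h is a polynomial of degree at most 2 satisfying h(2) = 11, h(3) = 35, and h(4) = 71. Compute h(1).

-1

Write h(n) = an^2 + bn + c. Substituting each data point gives a linear system:
  4a + 2b + c = 11
  9a + 3b + c = 35
  16a + 4b + c = 71
Solving the system yields a = 6, b = -6, c = -1.
So h(n) = 6n² - 6n - 1.
Then h(1) = -1.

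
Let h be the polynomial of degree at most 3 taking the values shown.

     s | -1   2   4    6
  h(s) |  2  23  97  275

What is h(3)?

50

Using the Lagrange interpolation formula with nodes -1, 2, 4, 6:
  L_0(s) = (s - 2)(s - 4)(s - 6) / -105
  L_1(s) = (s + 1)(s - 4)(s - 6) / 24
  L_2(s) = (s + 1)(s - 2)(s - 6) / -20
  L_3(s) = (s + 1)(s - 2)(s - 4) / 56
Then h(s) = 2·L_0(s) + 23·L_1(s) + 97·L_2(s) + 275·L_3(s).
Expanding and collecting terms gives h(s) = s³ + s² + 3s + 5.
Evaluating at s = 3: h(3) = 50.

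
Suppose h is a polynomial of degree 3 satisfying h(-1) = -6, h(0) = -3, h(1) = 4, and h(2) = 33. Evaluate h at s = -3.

-72

Using the Lagrange interpolation formula with nodes -1, 0, 1, 2:
  L_0(s) = s(s - 1)(s - 2) / -6
  L_1(s) = (s + 1)(s - 1)(s - 2) / 2
  L_2(s) = (s + 1)s(s - 2) / -2
  L_3(s) = (s + 1)s(s - 1) / 6
Then h(s) = -6·L_0(s) - 3·L_1(s) + 4·L_2(s) + 33·L_3(s).
Expanding and collecting terms gives h(s) = 3s³ + 2s² + 2s - 3.
Evaluating at s = -3: h(-3) = -72.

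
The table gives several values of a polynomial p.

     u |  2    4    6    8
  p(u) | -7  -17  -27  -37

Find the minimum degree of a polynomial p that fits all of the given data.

1

Forward differences of the values at u = 2, 4, 6, 8:
  p  : -7  -17  -27  -37
  Δ  : -10  -10  -10
  Δ^2: 0  0
  Δ^3: 0
The first differences are constant (-10) and nonzero, while all higher differences vanish, so the minimal degree is 1.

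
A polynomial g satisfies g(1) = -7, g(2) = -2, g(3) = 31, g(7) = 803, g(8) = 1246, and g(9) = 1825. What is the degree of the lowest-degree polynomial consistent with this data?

3

Divided differences on the nodes 1, 2, 3, 7, 8, 9:
  order 0: -7  -2  31  803  1246  1825
  order 1: 5  33  193  443  579
  order 2: 14  32  50  68
  order 3: 3  3  3
  order 4: 0  0
  order 5: 0
The order-3 divided differences are all 3 (nonzero) and every higher order vanishes, so the data lies on a polynomial of degree exactly 3.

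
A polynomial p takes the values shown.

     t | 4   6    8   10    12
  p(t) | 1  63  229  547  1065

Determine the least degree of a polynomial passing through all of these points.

3

Forward differences of the values at t = 4, 6, 8, 10, 12:
  p  : 1  63  229  547  1065
  Δ  : 62  166  318  518
  Δ^2: 104  152  200
  Δ^3: 48  48
  Δ^4: 0
The third differences are constant (48) and nonzero, while all higher differences vanish, so the minimal degree is 3.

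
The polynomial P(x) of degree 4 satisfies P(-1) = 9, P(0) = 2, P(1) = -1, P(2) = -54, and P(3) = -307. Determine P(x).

P(x) = -4x^4 - x^3 + 6x^2 - 4x + 2

Write P(x) = ax^4 + bx^3 + cx^2 + dx + e. Substituting each data point gives a linear system:
  a - b + c - d + e = 9
  e = 2
  a + b + c + d + e = -1
  16a + 8b + 4c + 2d + e = -54
  81a + 27b + 9c + 3d + e = -307
Solving the system yields a = -4, b = -1, c = 6, d = -4, e = 2.
So P(x) = -4x⁴ - x³ + 6x² - 4x + 2.
Check: P(2) = -54. ✓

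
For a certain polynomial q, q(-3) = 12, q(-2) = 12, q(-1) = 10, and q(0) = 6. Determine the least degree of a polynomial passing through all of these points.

Forward differences of the values at x = -3, -2, -1, 0:
  q  : 12  12  10  6
  Δ  : 0  -2  -4
  Δ^2: -2  -2
  Δ^3: 0
The second differences are constant (-2) and nonzero, while all higher differences vanish, so the minimal degree is 2.

2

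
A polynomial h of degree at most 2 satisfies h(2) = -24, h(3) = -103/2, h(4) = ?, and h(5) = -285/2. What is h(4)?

-91

On equispaced nodes a degree-2 polynomial has vanishing third forward difference, so
  - h(2) + 3·h(3) - 3·h(4) + h(5) = 0.
Substituting the known values and solving for h(4):
  -3·h(4) = 273
  h(4) = -91.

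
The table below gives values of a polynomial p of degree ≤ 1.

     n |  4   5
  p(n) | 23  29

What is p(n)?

p(n) = 6n - 1

Using the Lagrange interpolation formula with nodes 4, 5:
  L_0(n) = (n - 5) / -1
  L_1(n) = (n - 4) / 1
Then p(n) = 23·L_0(n) + 29·L_1(n).
Expanding and collecting terms gives p(n) = 6n - 1.
Check: p(4) = 23. ✓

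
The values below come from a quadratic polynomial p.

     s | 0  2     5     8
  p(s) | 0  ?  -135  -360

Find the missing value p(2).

-18

The 3 known points determine the degree-2 polynomial uniquely.
Write p(s) = as^2 + bs + c. Substituting each data point gives a linear system:
  c = 0
  25a + 5b + c = -135
  64a + 8b + c = -360
Solving the system yields a = -6, b = 3, c = 0.
So p(s) = -6s² + 3s.
Then p(2) = -18.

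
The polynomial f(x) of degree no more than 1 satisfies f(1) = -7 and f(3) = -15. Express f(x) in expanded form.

f(x) = -4x - 3

Using the Lagrange interpolation formula with nodes 1, 3:
  L_0(x) = (x - 3) / -2
  L_1(x) = (x - 1) / 2
Then f(x) = -7·L_0(x) - 15·L_1(x).
Expanding and collecting terms gives f(x) = -4x - 3.
Check: f(3) = -15. ✓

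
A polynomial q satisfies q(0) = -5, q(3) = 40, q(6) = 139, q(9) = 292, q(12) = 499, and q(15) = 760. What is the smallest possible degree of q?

Forward differences of the values at x = 0, 3, 6, 9, 12, 15:
  q  : -5  40  139  292  499  760
  Δ  : 45  99  153  207  261
  Δ^2: 54  54  54  54
  Δ^3: 0  0  0
  Δ^4: 0  0
  Δ^5: 0
The second differences are constant (54) and nonzero, while all higher differences vanish, so the minimal degree is 2.

2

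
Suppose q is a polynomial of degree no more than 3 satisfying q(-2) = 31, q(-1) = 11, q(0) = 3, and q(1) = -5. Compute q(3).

Using the Lagrange interpolation formula with nodes -2, -1, 0, 1:
  L_0(n) = (n + 1)n(n - 1) / -6
  L_1(n) = (n + 2)n(n - 1) / 2
  L_2(n) = (n + 2)(n + 1)(n - 1) / -2
  L_3(n) = (n + 2)(n + 1)n / 6
Then q(n) = 31·L_0(n) + 11·L_1(n) + 3·L_2(n) - 5·L_3(n).
Expanding and collecting terms gives q(n) = -2n³ - 6n + 3.
Evaluating at n = 3: q(3) = -69.

-69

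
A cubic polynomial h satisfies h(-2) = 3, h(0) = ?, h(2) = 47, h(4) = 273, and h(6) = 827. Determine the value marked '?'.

The 4 known points determine the degree-3 polynomial uniquely.
Write h(u) = au^3 + bu^2 + cu + d. Substituting each data point gives a linear system:
  -8a + 4b - 2c + d = 3
  8a + 4b + 2c + d = 47
  64a + 16b + 4c + d = 273
  216a + 36b + 6c + d = 827
Solving the system yields a = 3, b = 5, c = -1, d = 5.
So h(u) = 3u^3 + 5u^2 - u + 5.
Then h(0) = 5.

5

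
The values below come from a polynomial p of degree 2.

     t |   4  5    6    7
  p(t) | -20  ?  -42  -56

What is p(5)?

The 3 known points determine the degree-2 polynomial uniquely.
Write p(t) = at^2 + bt + c. Substituting each data point gives a linear system:
  16a + 4b + c = -20
  36a + 6b + c = -42
  49a + 7b + c = -56
Solving the system yields a = -1, b = -1, c = 0.
So p(t) = -t² - t.
Then p(5) = -30.

-30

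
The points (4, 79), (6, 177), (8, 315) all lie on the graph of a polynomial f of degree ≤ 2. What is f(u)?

Using the Lagrange interpolation formula with nodes 4, 6, 8:
  L_0(u) = (u - 6)(u - 8) / 8
  L_1(u) = (u - 4)(u - 8) / -4
  L_2(u) = (u - 4)(u - 6) / 8
Then f(u) = 79·L_0(u) + 177·L_1(u) + 315·L_2(u).
Expanding and collecting terms gives f(u) = 5u^2 - u + 3.
Check: f(8) = 315. ✓

f(u) = 5u^2 - u + 3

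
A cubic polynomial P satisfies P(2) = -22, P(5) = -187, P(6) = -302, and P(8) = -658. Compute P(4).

-106

Write P(s) = as^3 + bs^2 + cs + d. Substituting each data point gives a linear system:
  8a + 4b + 2c + d = -22
  125a + 25b + 5c + d = -187
  216a + 36b + 6c + d = -302
  512a + 64b + 8c + d = -658
Solving the system yields a = -1, b = -2, c = -2, d = -2.
So P(s) = -s^3 - 2s^2 - 2s - 2.
Then P(4) = -106.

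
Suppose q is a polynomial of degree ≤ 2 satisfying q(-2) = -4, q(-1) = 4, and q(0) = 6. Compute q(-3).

Write q(n) = an^2 + bn + c. Substituting each data point gives a linear system:
  4a - 2b + c = -4
  a - b + c = 4
  c = 6
Solving the system yields a = -3, b = -1, c = 6.
So q(n) = -3n^2 - n + 6.
Then q(-3) = -18.

-18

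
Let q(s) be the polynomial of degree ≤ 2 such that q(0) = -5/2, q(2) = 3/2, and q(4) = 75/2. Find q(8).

Using the Lagrange interpolation formula with nodes 0, 2, 4:
  L_0(s) = (s - 2)(s - 4) / 8
  L_1(s) = s(s - 4) / -4
  L_2(s) = s(s - 2) / 8
Then q(s) = -5/2·L_0(s) + 3/2·L_1(s) + 75/2·L_2(s).
Expanding and collecting terms gives q(s) = 4s² - 6s - 5/2.
Evaluating at s = 8: q(8) = 411/2.

411/2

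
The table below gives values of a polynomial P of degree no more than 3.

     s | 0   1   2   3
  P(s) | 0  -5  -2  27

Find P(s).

Using the Lagrange interpolation formula with nodes 0, 1, 2, 3:
  L_0(s) = (s - 1)(s - 2)(s - 3) / -6
  L_1(s) = s(s - 2)(s - 3) / 2
  L_2(s) = s(s - 1)(s - 3) / -2
  L_3(s) = s(s - 1)(s - 2) / 6
Then P(s) = 0·L_0(s) - 5·L_1(s) - 2·L_2(s) + 27·L_3(s).
Expanding and collecting terms gives P(s) = 3s^3 - 5s^2 - 3s.
Check: P(3) = 27. ✓

P(s) = 3s^3 - 5s^2 - 3s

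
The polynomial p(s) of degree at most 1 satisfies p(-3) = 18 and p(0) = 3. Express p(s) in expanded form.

p(s) = -5s + 3

Using the Lagrange interpolation formula with nodes -3, 0:
  L_0(s) = s / -3
  L_1(s) = (s + 3) / 3
Then p(s) = 18·L_0(s) + 3·L_1(s).
Expanding and collecting terms gives p(s) = -5s + 3.
Check: p(0) = 3. ✓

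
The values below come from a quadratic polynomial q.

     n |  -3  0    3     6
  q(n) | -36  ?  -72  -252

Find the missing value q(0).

0

On equispaced nodes a degree-2 polynomial has vanishing third forward difference, so
  - q(-3) + 3·q(0) - 3·q(3) + q(6) = 0.
Substituting the known values and solving for q(0):
  3·q(0) = 0
  q(0) = 0.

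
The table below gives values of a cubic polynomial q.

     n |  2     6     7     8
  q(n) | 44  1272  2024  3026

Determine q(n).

Using the Lagrange interpolation formula with nodes 2, 6, 7, 8:
  L_0(n) = (n - 6)(n - 7)(n - 8) / -120
  L_1(n) = (n - 2)(n - 7)(n - 8) / 8
  L_2(n) = (n - 2)(n - 6)(n - 8) / -5
  L_3(n) = (n - 2)(n - 6)(n - 7) / 12
Then q(n) = 44·L_0(n) + 1272·L_1(n) + 2024·L_2(n) + 3026·L_3(n).
Expanding and collecting terms gives q(n) = 6n^3 - n^2 + 3n - 6.
Check: q(2) = 44. ✓

q(n) = 6n^3 - n^2 + 3n - 6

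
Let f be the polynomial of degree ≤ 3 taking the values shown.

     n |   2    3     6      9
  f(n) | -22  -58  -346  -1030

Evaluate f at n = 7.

-522

Using the Lagrange interpolation formula with nodes 2, 3, 6, 9:
  L_0(n) = (n - 3)(n - 6)(n - 9) / -28
  L_1(n) = (n - 2)(n - 6)(n - 9) / 18
  L_2(n) = (n - 2)(n - 3)(n - 9) / -36
  L_3(n) = (n - 2)(n - 3)(n - 6) / 126
Then f(n) = -22·L_0(n) - 58·L_1(n) - 346·L_2(n) - 1030·L_3(n).
Expanding and collecting terms gives f(n) = -n³ - 4n² + 3n - 4.
Evaluating at n = 7: f(7) = -522.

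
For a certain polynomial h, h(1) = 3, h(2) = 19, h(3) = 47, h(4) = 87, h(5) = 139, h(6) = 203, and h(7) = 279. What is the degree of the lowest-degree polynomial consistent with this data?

Forward differences of the values at n = 1, 2, 3, 4, 5, 6, 7:
  h  : 3  19  47  87  139  203  279
  Δ  : 16  28  40  52  64  76
  Δ^2: 12  12  12  12  12
  Δ^3: 0  0  0  0
  Δ^4: 0  0  0
  Δ^5: 0  0
  Δ^6: 0
The second differences are constant (12) and nonzero, while all higher differences vanish, so the minimal degree is 2.

2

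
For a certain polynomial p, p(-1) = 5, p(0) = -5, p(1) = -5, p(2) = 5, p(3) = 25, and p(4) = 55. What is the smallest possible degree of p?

Forward differences of the values at u = -1, 0, 1, 2, 3, 4:
  p  : 5  -5  -5  5  25  55
  Δ  : -10  0  10  20  30
  Δ^2: 10  10  10  10
  Δ^3: 0  0  0
  Δ^4: 0  0
  Δ^5: 0
The second differences are constant (10) and nonzero, while all higher differences vanish, so the minimal degree is 2.

2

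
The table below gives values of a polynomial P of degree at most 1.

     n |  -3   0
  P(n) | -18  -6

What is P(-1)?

Using the Lagrange interpolation formula with nodes -3, 0:
  L_0(n) = n / -3
  L_1(n) = (n + 3) / 3
Then P(n) = -18·L_0(n) - 6·L_1(n).
Expanding and collecting terms gives P(n) = 4n - 6.
Evaluating at n = -1: P(-1) = -10.

-10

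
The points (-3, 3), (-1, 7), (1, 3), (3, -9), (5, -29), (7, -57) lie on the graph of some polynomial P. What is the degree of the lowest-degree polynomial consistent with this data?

2

Forward differences of the values at u = -3, -1, 1, 3, 5, 7:
  P  : 3  7  3  -9  -29  -57
  Δ  : 4  -4  -12  -20  -28
  Δ^2: -8  -8  -8  -8
  Δ^3: 0  0  0
  Δ^4: 0  0
  Δ^5: 0
The second differences are constant (-8) and nonzero, while all higher differences vanish, so the minimal degree is 2.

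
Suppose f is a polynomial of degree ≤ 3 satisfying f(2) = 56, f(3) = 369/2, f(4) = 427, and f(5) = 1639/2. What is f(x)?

Write f(x) = ax^3 + bx^2 + cx + d. Substituting each data point gives a linear system:
  8a + 4b + 2c + d = 56
  27a + 9b + 3c + d = 369/2
  64a + 16b + 4c + d = 427
  125a + 25b + 5c + d = 1639/2
Solving the system yields a = 6, b = 3, c = -1/2, d = -3.
So f(x) = 6x^3 + 3x^2 - (1/2)x - 3.
Check: f(4) = 427. ✓

f(x) = 6x^3 + 3x^2 - (1/2)x - 3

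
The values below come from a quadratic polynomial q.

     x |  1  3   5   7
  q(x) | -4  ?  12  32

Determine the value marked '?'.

The 3 known points determine the degree-2 polynomial uniquely.
Write q(x) = ax^2 + bx + c. Substituting each data point gives a linear system:
  a + b + c = -4
  25a + 5b + c = 12
  49a + 7b + c = 32
Solving the system yields a = 1, b = -2, c = -3.
So q(x) = x² - 2x - 3.
Then q(3) = 0.

0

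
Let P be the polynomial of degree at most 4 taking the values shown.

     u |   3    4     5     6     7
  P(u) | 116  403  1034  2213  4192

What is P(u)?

P(u) = 2u^4 - 2u^3 + 2u^2 - 3u - 1

Using the Lagrange interpolation formula with nodes 3, 4, 5, 6, 7:
  L_0(u) = (u - 4)(u - 5)(u - 6)(u - 7) / 24
  L_1(u) = (u - 3)(u - 5)(u - 6)(u - 7) / -6
  L_2(u) = (u - 3)(u - 4)(u - 6)(u - 7) / 4
  L_3(u) = (u - 3)(u - 4)(u - 5)(u - 7) / -6
  L_4(u) = (u - 3)(u - 4)(u - 5)(u - 6) / 24
Then P(u) = 116·L_0(u) + 403·L_1(u) + 1034·L_2(u) + 2213·L_3(u) + 4192·L_4(u).
Expanding and collecting terms gives P(u) = 2u⁴ - 2u³ + 2u² - 3u - 1.
Check: P(7) = 4192. ✓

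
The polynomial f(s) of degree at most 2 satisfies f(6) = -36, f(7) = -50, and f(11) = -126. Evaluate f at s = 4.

-14

Write f(s) = as^2 + bs + c. Substituting each data point gives a linear system:
  36a + 6b + c = -36
  49a + 7b + c = -50
  121a + 11b + c = -126
Solving the system yields a = -1, b = -1, c = 6.
So f(s) = -s^2 - s + 6.
Then f(4) = -14.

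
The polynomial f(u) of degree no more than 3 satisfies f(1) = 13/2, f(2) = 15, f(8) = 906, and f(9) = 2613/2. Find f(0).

Write f(u) = au^3 + bu^2 + cu + d. Substituting each data point gives a linear system:
  a + b + c + d = 13/2
  8a + 4b + 2c + d = 15
  512a + 64b + 8c + d = 906
  729a + 81b + 9c + d = 2613/2
Solving the system yields a = 2, b = -2, c = 1/2, d = 6.
So f(u) = 2u³ - 2u² + (1/2)u + 6.
Then f(0) = 6.

6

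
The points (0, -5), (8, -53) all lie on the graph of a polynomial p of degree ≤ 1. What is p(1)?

Using the Lagrange interpolation formula with nodes 0, 8:
  L_0(t) = (t - 8) / -8
  L_1(t) = t / 8
Then p(t) = -5·L_0(t) - 53·L_1(t).
Expanding and collecting terms gives p(t) = -6t - 5.
Evaluating at t = 1: p(1) = -11.

-11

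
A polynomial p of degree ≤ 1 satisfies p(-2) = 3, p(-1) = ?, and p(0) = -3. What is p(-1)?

On equispaced nodes a degree-1 polynomial has vanishing second forward difference, so
  p(-2) - 2·p(-1) + p(0) = 0.
Substituting the known values and solving for p(-1):
  -2·p(-1) = 0
  p(-1) = 0.

0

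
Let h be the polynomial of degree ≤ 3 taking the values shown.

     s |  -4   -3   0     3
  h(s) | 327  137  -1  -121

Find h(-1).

3

Write h(s) = as^3 + bs^2 + cs + d. Substituting each data point gives a linear system:
  -64a + 16b - 4c + d = 327
  -27a + 9b - 3c + d = 137
  d = -1
  27a + 9b + 3c + d = -121
Solving the system yields a = -5, b = 1, c = 2, d = -1.
So h(s) = -5s^3 + s^2 + 2s - 1.
Then h(-1) = 3.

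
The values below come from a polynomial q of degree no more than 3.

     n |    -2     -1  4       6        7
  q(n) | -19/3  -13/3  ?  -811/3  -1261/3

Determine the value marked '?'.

The 4 known points determine the degree-3 polynomial uniquely.
Write q(n) = an^3 + bn^2 + cn + d. Substituting each data point gives a linear system:
  -8a + 4b - 2c + d = -19/3
  -a + b - c + d = -13/3
  216a + 36b + 6c + d = -811/3
  343a + 49b + 7c + d = -1261/3
Solving the system yields a = -1, b = -2, c = 3, d = -1/3.
So q(n) = -n^3 - 2n^2 + 3n - 1/3.
Then q(4) = -253/3.

-253/3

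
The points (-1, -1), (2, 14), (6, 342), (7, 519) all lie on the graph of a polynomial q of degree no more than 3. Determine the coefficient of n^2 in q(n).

Write q(n) = an^3 + bn^2 + cn + d. Substituting each data point gives a linear system:
  -a + b - c + d = -1
  8a + 4b + 2c + d = 14
  216a + 36b + 6c + d = 342
  343a + 49b + 7c + d = 519
Solving the system yields a = 1, b = 4, c = -2, d = -6.
So q(n) = n^3 + 4n^2 - 2n - 6.
The coefficient of n^2 is 4.

4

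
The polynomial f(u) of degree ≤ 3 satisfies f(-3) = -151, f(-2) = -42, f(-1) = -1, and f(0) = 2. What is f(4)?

234

Using the Lagrange interpolation formula with nodes -3, -2, -1, 0:
  L_0(u) = (u + 2)(u + 1)u / -6
  L_1(u) = (u + 3)(u + 1)u / 2
  L_2(u) = (u + 3)(u + 2)u / -2
  L_3(u) = (u + 3)(u + 2)(u + 1) / 6
Then f(u) = -151·L_0(u) - 42·L_1(u) - 1·L_2(u) + 2·L_3(u).
Expanding and collecting terms gives f(u) = 5u^3 - 4u^2 - 6u + 2.
Evaluating at u = 4: f(4) = 234.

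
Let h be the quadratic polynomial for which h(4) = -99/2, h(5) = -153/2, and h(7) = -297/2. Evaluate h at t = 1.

Write h(t) = at^2 + bt + c. Substituting each data point gives a linear system:
  16a + 4b + c = -99/2
  25a + 5b + c = -153/2
  49a + 7b + c = -297/2
Solving the system yields a = -3, b = 0, c = -3/2.
So h(t) = -3t^2 - 3/2.
Then h(1) = -9/2.

-9/2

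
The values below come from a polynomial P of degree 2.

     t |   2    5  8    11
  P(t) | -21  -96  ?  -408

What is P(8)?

On equispaced nodes a degree-2 polynomial has vanishing third forward difference, so
  - P(2) + 3·P(5) - 3·P(8) + P(11) = 0.
Substituting the known values and solving for P(8):
  -3·P(8) = 675
  P(8) = -225.

-225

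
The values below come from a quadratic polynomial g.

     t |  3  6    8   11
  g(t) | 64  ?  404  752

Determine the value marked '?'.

The 3 known points determine the degree-2 polynomial uniquely.
Write g(t) = at^2 + bt + c. Substituting each data point gives a linear system:
  9a + 3b + c = 64
  64a + 8b + c = 404
  121a + 11b + c = 752
Solving the system yields a = 6, b = 2, c = 4.
So g(t) = 6t^2 + 2t + 4.
Then g(6) = 232.

232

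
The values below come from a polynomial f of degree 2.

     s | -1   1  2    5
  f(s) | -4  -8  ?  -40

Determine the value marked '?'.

The 3 known points determine the degree-2 polynomial uniquely.
Write f(s) = as^2 + bs + c. Substituting each data point gives a linear system:
  a - b + c = -4
  a + b + c = -8
  25a + 5b + c = -40
Solving the system yields a = -1, b = -2, c = -5.
So f(s) = -s^2 - 2s - 5.
Then f(2) = -13.

-13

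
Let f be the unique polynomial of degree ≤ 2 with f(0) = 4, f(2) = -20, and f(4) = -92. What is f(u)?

f(u) = -6u^2 + 4

Using the Lagrange interpolation formula with nodes 0, 2, 4:
  L_0(u) = (u - 2)(u - 4) / 8
  L_1(u) = u(u - 4) / -4
  L_2(u) = u(u - 2) / 8
Then f(u) = 4·L_0(u) - 20·L_1(u) - 92·L_2(u).
Expanding and collecting terms gives f(u) = -6u² + 4.
Check: f(0) = 4. ✓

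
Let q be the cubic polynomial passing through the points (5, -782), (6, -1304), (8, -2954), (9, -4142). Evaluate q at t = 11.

Using the Lagrange interpolation formula with nodes 5, 6, 8, 9:
  L_0(t) = (t - 6)(t - 8)(t - 9) / -12
  L_1(t) = (t - 5)(t - 8)(t - 9) / 6
  L_2(t) = (t - 5)(t - 6)(t - 9) / -6
  L_3(t) = (t - 5)(t - 6)(t - 8) / 12
Then q(t) = -782·L_0(t) - 1304·L_1(t) - 2954·L_2(t) - 4142·L_3(t).
Expanding and collecting terms gives q(t) = -5t³ - 6t² - t - 2.
Evaluating at t = 11: q(11) = -7394.

-7394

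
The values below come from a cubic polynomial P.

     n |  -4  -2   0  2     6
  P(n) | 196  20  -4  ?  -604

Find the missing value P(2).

-20

The 4 known points determine the degree-3 polynomial uniquely.
Write P(n) = an^3 + bn^2 + cn + d. Substituting each data point gives a linear system:
  -64a + 16b - 4c + d = 196
  -8a + 4b - 2c + d = 20
  d = -4
  216a + 36b + 6c + d = -604
Solving the system yields a = -3, b = 1, c = 2, d = -4.
So P(n) = -3n^3 + n^2 + 2n - 4.
Then P(2) = -20.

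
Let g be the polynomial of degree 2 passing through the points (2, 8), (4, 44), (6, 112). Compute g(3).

22

Write g(s) = as^2 + bs + c. Substituting each data point gives a linear system:
  4a + 2b + c = 8
  16a + 4b + c = 44
  36a + 6b + c = 112
Solving the system yields a = 4, b = -6, c = 4.
So g(s) = 4s^2 - 6s + 4.
Then g(3) = 22.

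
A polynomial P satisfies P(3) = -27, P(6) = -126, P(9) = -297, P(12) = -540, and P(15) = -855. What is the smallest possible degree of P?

Forward differences of the values at t = 3, 6, 9, 12, 15:
  P  : -27  -126  -297  -540  -855
  Δ  : -99  -171  -243  -315
  Δ^2: -72  -72  -72
  Δ^3: 0  0
  Δ^4: 0
The second differences are constant (-72) and nonzero, while all higher differences vanish, so the minimal degree is 2.

2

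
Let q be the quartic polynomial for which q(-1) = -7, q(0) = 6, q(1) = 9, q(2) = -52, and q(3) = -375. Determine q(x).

q(x) = -6x^4 + 3x^3 + x^2 + 5x + 6

Write q(x) = ax^4 + bx^3 + cx^2 + dx + e. Substituting each data point gives a linear system:
  a - b + c - d + e = -7
  e = 6
  a + b + c + d + e = 9
  16a + 8b + 4c + 2d + e = -52
  81a + 27b + 9c + 3d + e = -375
Solving the system yields a = -6, b = 3, c = 1, d = 5, e = 6.
So q(x) = -6x^4 + 3x^3 + x^2 + 5x + 6.
Check: q(0) = 6. ✓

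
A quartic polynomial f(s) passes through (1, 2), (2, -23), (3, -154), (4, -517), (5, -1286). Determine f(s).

f(s) = -2s^4 - s^3 + 3s^2 + 3s - 1

Write f(s) = as^4 + bs^3 + cs^2 + ds + e. Substituting each data point gives a linear system:
  a + b + c + d + e = 2
  16a + 8b + 4c + 2d + e = -23
  81a + 27b + 9c + 3d + e = -154
  256a + 64b + 16c + 4d + e = -517
  625a + 125b + 25c + 5d + e = -1286
Solving the system yields a = -2, b = -1, c = 3, d = 3, e = -1.
So f(s) = -2s⁴ - s³ + 3s² + 3s - 1.
Check: f(3) = -154. ✓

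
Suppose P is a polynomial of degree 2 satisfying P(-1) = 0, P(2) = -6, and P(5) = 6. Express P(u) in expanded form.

P(u) = u^2 - 3u - 4

Using the Lagrange interpolation formula with nodes -1, 2, 5:
  L_0(u) = (u - 2)(u - 5) / 18
  L_1(u) = (u + 1)(u - 5) / -9
  L_2(u) = (u + 1)(u - 2) / 18
Then P(u) = 0·L_0(u) - 6·L_1(u) + 6·L_2(u).
Expanding and collecting terms gives P(u) = u^2 - 3u - 4.
Check: P(5) = 6. ✓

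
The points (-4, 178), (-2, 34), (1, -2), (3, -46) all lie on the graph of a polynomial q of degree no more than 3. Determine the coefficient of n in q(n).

Write q(n) = an^3 + bn^2 + cn + d. Substituting each data point gives a linear system:
  -64a + 16b - 4c + d = 178
  -8a + 4b - 2c + d = 34
  a + b + c + d = -2
  27a + 9b + 3c + d = -46
Solving the system yields a = -2, b = 2, c = -4, d = 2.
So q(n) = -2n^3 + 2n^2 - 4n + 2.
The coefficient of n is -4.

-4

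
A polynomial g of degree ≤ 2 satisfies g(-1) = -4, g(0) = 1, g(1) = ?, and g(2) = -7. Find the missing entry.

On equispaced nodes a degree-2 polynomial has vanishing third forward difference, so
  - g(-1) + 3·g(0) - 3·g(1) + g(2) = 0.
Substituting the known values and solving for g(1):
  -3·g(1) = 0
  g(1) = 0.

0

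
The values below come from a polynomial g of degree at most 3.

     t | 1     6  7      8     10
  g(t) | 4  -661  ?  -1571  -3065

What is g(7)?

-1052

The 4 known points determine the degree-3 polynomial uniquely.
Write g(t) = at^3 + bt^2 + ct + d. Substituting each data point gives a linear system:
  a + b + c + d = 4
  216a + 36b + 6c + d = -661
  512a + 64b + 8c + d = -1571
  1000a + 100b + 10c + d = -3065
Solving the system yields a = -3, b = -1, c = 3, d = 5.
So g(t) = -3t³ - t² + 3t + 5.
Then g(7) = -1052.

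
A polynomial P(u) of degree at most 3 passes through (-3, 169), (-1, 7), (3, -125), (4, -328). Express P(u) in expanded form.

P(u) = -6u^3 + 2u^2 + 5u + 4

Write P(u) = au^3 + bu^2 + cu + d. Substituting each data point gives a linear system:
  -27a + 9b - 3c + d = 169
  -a + b - c + d = 7
  27a + 9b + 3c + d = -125
  64a + 16b + 4c + d = -328
Solving the system yields a = -6, b = 2, c = 5, d = 4.
So P(u) = -6u^3 + 2u^2 + 5u + 4.
Check: P(4) = -328. ✓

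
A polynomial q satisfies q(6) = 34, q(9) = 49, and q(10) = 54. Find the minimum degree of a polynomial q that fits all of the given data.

Divided differences on the nodes 6, 9, 10:
  order 0: 34  49  54
  order 1: 5  5
  order 2: 0
The order-1 divided differences are all 5 (nonzero) and every higher order vanishes, so the data lies on a polynomial of degree exactly 1.

1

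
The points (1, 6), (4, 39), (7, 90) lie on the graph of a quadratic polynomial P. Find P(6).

Forward differences of the values at s = 1, 4, 7:
  P  : 6  39  90
  Δ  : 33  51
  Δ^2: 18
The second differences are constant, confirming degree 2.
Interpolating (Newton forward form) and evaluating at s = 6 gives P(6) = 71.

71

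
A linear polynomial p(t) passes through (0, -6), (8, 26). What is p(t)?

p(t) = 4t - 6

Write p(t) = at + b. Substituting each data point gives a linear system:
  b = -6
  8a + b = 26
Solving the system yields a = 4, b = -6.
So p(t) = 4t - 6.
Check: p(0) = -6. ✓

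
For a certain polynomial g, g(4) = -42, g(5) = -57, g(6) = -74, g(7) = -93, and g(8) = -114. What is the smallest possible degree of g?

2

Forward differences of the values at u = 4, 5, 6, 7, 8:
  g  : -42  -57  -74  -93  -114
  Δ  : -15  -17  -19  -21
  Δ^2: -2  -2  -2
  Δ^3: 0  0
  Δ^4: 0
The second differences are constant (-2) and nonzero, while all higher differences vanish, so the minimal degree is 2.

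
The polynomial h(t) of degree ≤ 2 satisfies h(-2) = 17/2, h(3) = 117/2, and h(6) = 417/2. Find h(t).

Write h(t) = at^2 + bt + c. Substituting each data point gives a linear system:
  4a - 2b + c = 17/2
  9a + 3b + c = 117/2
  36a + 6b + c = 417/2
Solving the system yields a = 5, b = 5, c = -3/2.
So h(t) = 5t^2 + 5t - 3/2.
Check: h(3) = 117/2. ✓

h(t) = 5t^2 + 5t - 3/2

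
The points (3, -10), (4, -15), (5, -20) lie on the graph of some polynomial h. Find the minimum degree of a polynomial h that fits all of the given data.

Forward differences of the values at n = 3, 4, 5:
  h  : -10  -15  -20
  Δ  : -5  -5
  Δ^2: 0
The first differences are constant (-5) and nonzero, while all higher differences vanish, so the minimal degree is 1.

1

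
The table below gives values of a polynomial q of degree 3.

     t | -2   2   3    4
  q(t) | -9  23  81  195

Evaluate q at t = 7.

Using the Lagrange interpolation formula with nodes -2, 2, 3, 4:
  L_0(t) = (t - 2)(t - 3)(t - 4) / -120
  L_1(t) = (t + 2)(t - 3)(t - 4) / 8
  L_2(t) = (t + 2)(t - 2)(t - 4) / -5
  L_3(t) = (t + 2)(t - 2)(t - 3) / 12
Then q(t) = -9·L_0(t) + 23·L_1(t) + 81·L_2(t) + 195·L_3(t).
Expanding and collecting terms gives q(t) = 3t^3 + t^2 - 4t + 3.
Evaluating at t = 7: q(7) = 1053.

1053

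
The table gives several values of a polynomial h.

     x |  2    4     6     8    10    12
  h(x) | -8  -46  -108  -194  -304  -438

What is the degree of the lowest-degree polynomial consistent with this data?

Forward differences of the values at x = 2, 4, 6, 8, 10, 12:
  h  : -8  -46  -108  -194  -304  -438
  Δ  : -38  -62  -86  -110  -134
  Δ^2: -24  -24  -24  -24
  Δ^3: 0  0  0
  Δ^4: 0  0
  Δ^5: 0
The second differences are constant (-24) and nonzero, while all higher differences vanish, so the minimal degree is 2.

2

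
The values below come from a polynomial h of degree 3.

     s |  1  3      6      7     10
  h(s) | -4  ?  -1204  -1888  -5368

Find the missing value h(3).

-160

The 4 known points determine the degree-3 polynomial uniquely.
Write h(s) = as^3 + bs^2 + cs + d. Substituting each data point gives a linear system:
  a + b + c + d = -4
  216a + 36b + 6c + d = -1204
  343a + 49b + 7c + d = -1888
  1000a + 100b + 10c + d = -5368
Solving the system yields a = -5, b = -4, c = 3, d = 2.
So h(s) = -5s³ - 4s² + 3s + 2.
Then h(3) = -160.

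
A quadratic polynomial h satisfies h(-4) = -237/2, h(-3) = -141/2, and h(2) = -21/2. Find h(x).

Write h(x) = ax^2 + bx + c. Substituting each data point gives a linear system:
  16a - 4b + c = -237/2
  9a - 3b + c = -141/2
  4a + 2b + c = -21/2
Solving the system yields a = -6, b = 6, c = 3/2.
So h(x) = -6x^2 + 6x + 3/2.
Check: h(-3) = -141/2. ✓

h(x) = -6x^2 + 6x + 3/2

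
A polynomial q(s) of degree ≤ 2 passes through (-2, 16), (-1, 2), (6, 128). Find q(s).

q(s) = 4s^2 - 2s - 4

Write q(s) = as^2 + bs + c. Substituting each data point gives a linear system:
  4a - 2b + c = 16
  a - b + c = 2
  36a + 6b + c = 128
Solving the system yields a = 4, b = -2, c = -4.
So q(s) = 4s² - 2s - 4.
Check: q(-2) = 16. ✓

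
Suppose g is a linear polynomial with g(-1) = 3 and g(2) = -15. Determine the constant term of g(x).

-3

Write g(x) = ax + b. Substituting each data point gives a linear system:
  -a + b = 3
  2a + b = -15
Solving the system yields a = -6, b = -3.
So g(x) = -6x - 3.
The constant term is -3.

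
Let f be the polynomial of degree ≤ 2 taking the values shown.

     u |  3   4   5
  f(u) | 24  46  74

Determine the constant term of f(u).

-6

Write f(u) = au^2 + bu + c. Substituting each data point gives a linear system:
  9a + 3b + c = 24
  16a + 4b + c = 46
  25a + 5b + c = 74
Solving the system yields a = 3, b = 1, c = -6.
So f(u) = 3u^2 + u - 6.
The constant term is -6.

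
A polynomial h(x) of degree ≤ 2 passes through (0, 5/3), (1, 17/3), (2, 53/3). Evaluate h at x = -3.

Using the Lagrange interpolation formula with nodes 0, 1, 2:
  L_0(x) = (x - 1)(x - 2) / 2
  L_1(x) = x(x - 2) / -1
  L_2(x) = x(x - 1) / 2
Then h(x) = 5/3·L_0(x) + 17/3·L_1(x) + 53/3·L_2(x).
Expanding and collecting terms gives h(x) = 4x^2 + 5/3.
Evaluating at x = -3: h(-3) = 113/3.

113/3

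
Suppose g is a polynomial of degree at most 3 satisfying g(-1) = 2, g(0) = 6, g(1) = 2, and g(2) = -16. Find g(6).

-348

Write g(s) = as^3 + bs^2 + cs + d. Substituting each data point gives a linear system:
  -a + b - c + d = 2
  d = 6
  a + b + c + d = 2
  8a + 4b + 2c + d = -16
Solving the system yields a = -1, b = -4, c = 1, d = 6.
So g(s) = -s^3 - 4s^2 + s + 6.
Then g(6) = -348.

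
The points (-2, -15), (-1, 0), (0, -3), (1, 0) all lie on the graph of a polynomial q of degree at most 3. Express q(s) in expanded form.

Write q(s) = as^3 + bs^2 + cs + d. Substituting each data point gives a linear system:
  -8a + 4b - 2c + d = -15
  -a + b - c + d = 0
  d = -3
  a + b + c + d = 0
Solving the system yields a = 4, b = 3, c = -4, d = -3.
So q(s) = 4s³ + 3s² - 4s - 3.
Check: q(-1) = 0. ✓

q(s) = 4s^3 + 3s^2 - 4s - 3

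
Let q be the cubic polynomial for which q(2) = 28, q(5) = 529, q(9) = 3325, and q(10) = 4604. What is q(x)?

Write q(x) = ax^3 + bx^2 + cx + d. Substituting each data point gives a linear system:
  8a + 4b + 2c + d = 28
  125a + 25b + 5c + d = 529
  729a + 81b + 9c + d = 3325
  1000a + 100b + 10c + d = 4604
Solving the system yields a = 5, b = -4, c = 0, d = 4.
So q(x) = 5x³ - 4x² + 4.
Check: q(9) = 3325. ✓

q(x) = 5x^3 - 4x^2 + 4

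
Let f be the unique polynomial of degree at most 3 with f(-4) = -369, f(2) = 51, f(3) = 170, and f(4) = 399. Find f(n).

f(n) = 6n^3 + n^2 - 1

Write f(n) = an^3 + bn^2 + cn + d. Substituting each data point gives a linear system:
  -64a + 16b - 4c + d = -369
  8a + 4b + 2c + d = 51
  27a + 9b + 3c + d = 170
  64a + 16b + 4c + d = 399
Solving the system yields a = 6, b = 1, c = 0, d = -1.
So f(n) = 6n^3 + n^2 - 1.
Check: f(-4) = -369. ✓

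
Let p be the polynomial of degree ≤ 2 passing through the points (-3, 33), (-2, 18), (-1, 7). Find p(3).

3

Using the Lagrange interpolation formula with nodes -3, -2, -1:
  L_0(t) = (t + 2)(t + 1) / 2
  L_1(t) = (t + 3)(t + 1) / -1
  L_2(t) = (t + 3)(t + 2) / 2
Then p(t) = 33·L_0(t) + 18·L_1(t) + 7·L_2(t).
Expanding and collecting terms gives p(t) = 2t^2 - 5t.
Evaluating at t = 3: p(3) = 3.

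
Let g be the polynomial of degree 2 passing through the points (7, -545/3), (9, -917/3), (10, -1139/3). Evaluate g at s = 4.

Using the Lagrange interpolation formula with nodes 7, 9, 10:
  L_0(s) = (s - 9)(s - 10) / 6
  L_1(s) = (s - 7)(s - 10) / -2
  L_2(s) = (s - 7)(s - 9) / 3
Then g(s) = -545/3·L_0(s) - 917/3·L_1(s) - 1139/3·L_2(s).
Expanding and collecting terms gives g(s) = -4s² + 2s + 1/3.
Evaluating at s = 4: g(4) = -167/3.

-167/3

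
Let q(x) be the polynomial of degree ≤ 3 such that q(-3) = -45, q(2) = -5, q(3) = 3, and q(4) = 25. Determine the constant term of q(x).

-3

Write q(x) = ax^3 + bx^2 + cx + d. Substituting each data point gives a linear system:
  -27a + 9b - 3c + d = -45
  8a + 4b + 2c + d = -5
  27a + 9b + 3c + d = 3
  64a + 16b + 4c + d = 25
Solving the system yields a = 1, b = -2, c = -1, d = -3.
So q(x) = x³ - 2x² - x - 3.
The constant term is -3.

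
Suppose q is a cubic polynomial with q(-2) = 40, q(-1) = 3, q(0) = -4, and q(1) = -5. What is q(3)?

Forward differences of the values at u = -2, -1, 0, 1:
  q  : 40  3  -4  -5
  Δ  : -37  -7  -1
  Δ^2: 30  6
  Δ^3: -24
The third differences are constant, confirming degree 3.
Interpolating (Newton forward form) and evaluating at u = 3 gives q(3) = -85.

-85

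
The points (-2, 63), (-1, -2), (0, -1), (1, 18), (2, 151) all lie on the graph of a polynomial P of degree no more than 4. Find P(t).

P(t) = 6t^4 + 4t^3 + 3t^2 + 6t - 1

Using the Lagrange interpolation formula with nodes -2, -1, 0, 1, 2:
  L_0(t) = (t + 1)t(t - 1)(t - 2) / 24
  L_1(t) = (t + 2)t(t - 1)(t - 2) / -6
  L_2(t) = (t + 2)(t + 1)(t - 1)(t - 2) / 4
  L_3(t) = (t + 2)(t + 1)t(t - 2) / -6
  L_4(t) = (t + 2)(t + 1)t(t - 1) / 24
Then P(t) = 63·L_0(t) - 2·L_1(t) - 1·L_2(t) + 18·L_3(t) + 151·L_4(t).
Expanding and collecting terms gives P(t) = 6t⁴ + 4t³ + 3t² + 6t - 1.
Check: P(1) = 18. ✓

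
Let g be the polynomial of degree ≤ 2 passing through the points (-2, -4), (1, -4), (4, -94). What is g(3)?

-54

Using the Lagrange interpolation formula with nodes -2, 1, 4:
  L_0(x) = (x - 1)(x - 4) / 18
  L_1(x) = (x + 2)(x - 4) / -9
  L_2(x) = (x + 2)(x - 1) / 18
Then g(x) = -4·L_0(x) - 4·L_1(x) - 94·L_2(x).
Expanding and collecting terms gives g(x) = -5x^2 - 5x + 6.
Evaluating at x = 3: g(3) = -54.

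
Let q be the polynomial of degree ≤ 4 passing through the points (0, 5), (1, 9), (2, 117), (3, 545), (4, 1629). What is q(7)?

Forward differences of the values at x = 0, 1, 2, 3, 4:
  q  : 5  9  117  545  1629
  Δ  : 4  108  428  1084
  Δ^2: 104  320  656
  Δ^3: 216  336
  Δ^4: 120
The fourth differences are constant, confirming degree 4.
Interpolating (Newton forward form) and evaluating at x = 7 gives q(7) = 13977.

13977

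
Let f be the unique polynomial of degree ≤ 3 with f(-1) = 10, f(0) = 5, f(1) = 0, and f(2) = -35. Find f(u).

f(u) = -5u^3 + 5

Using the Lagrange interpolation formula with nodes -1, 0, 1, 2:
  L_0(u) = u(u - 1)(u - 2) / -6
  L_1(u) = (u + 1)(u - 1)(u - 2) / 2
  L_2(u) = (u + 1)u(u - 2) / -2
  L_3(u) = (u + 1)u(u - 1) / 6
Then f(u) = 10·L_0(u) + 5·L_1(u) + 0·L_2(u) - 35·L_3(u).
Expanding and collecting terms gives f(u) = -5u³ + 5.
Check: f(1) = 0. ✓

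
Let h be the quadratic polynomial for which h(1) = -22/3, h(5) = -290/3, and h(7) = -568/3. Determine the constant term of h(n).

-5

Write h(n) = an^2 + bn + c. Substituting each data point gives a linear system:
  a + b + c = -22/3
  25a + 5b + c = -290/3
  49a + 7b + c = -568/3
Solving the system yields a = -4, b = 5/3, c = -5.
So h(n) = -4n^2 + (5/3)n - 5.
The constant term is -5.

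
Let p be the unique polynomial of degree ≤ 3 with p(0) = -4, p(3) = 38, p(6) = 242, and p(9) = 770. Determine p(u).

p(u) = u^3 + 5u - 4

Write p(u) = au^3 + bu^2 + cu + d. Substituting each data point gives a linear system:
  d = -4
  27a + 9b + 3c + d = 38
  216a + 36b + 6c + d = 242
  729a + 81b + 9c + d = 770
Solving the system yields a = 1, b = 0, c = 5, d = -4.
So p(u) = u³ + 5u - 4.
Check: p(0) = -4. ✓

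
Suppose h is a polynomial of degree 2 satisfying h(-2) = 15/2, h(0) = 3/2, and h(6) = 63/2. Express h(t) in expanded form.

h(t) = t^2 - t + 3/2

Using the Lagrange interpolation formula with nodes -2, 0, 6:
  L_0(t) = t(t - 6) / 16
  L_1(t) = (t + 2)(t - 6) / -12
  L_2(t) = (t + 2)t / 48
Then h(t) = 15/2·L_0(t) + 3/2·L_1(t) + 63/2·L_2(t).
Expanding and collecting terms gives h(t) = t² - t + 3/2.
Check: h(0) = 3/2. ✓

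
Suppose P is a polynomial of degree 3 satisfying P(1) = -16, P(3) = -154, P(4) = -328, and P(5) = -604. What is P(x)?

P(x) = -4x^3 - 3x^2 - 5x - 4

Write P(x) = ax^3 + bx^2 + cx + d. Substituting each data point gives a linear system:
  a + b + c + d = -16
  27a + 9b + 3c + d = -154
  64a + 16b + 4c + d = -328
  125a + 25b + 5c + d = -604
Solving the system yields a = -4, b = -3, c = -5, d = -4.
So P(x) = -4x^3 - 3x^2 - 5x - 4.
Check: P(4) = -328. ✓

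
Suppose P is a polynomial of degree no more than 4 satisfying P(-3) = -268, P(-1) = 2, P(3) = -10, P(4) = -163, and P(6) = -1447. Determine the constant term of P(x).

5

Write P(x) = ax^4 + bx^3 + cx^2 + dx + e. Substituting each data point gives a linear system:
  81a - 27b + 9c - 3d + e = -268
  a - b + c - d + e = 2
  81a + 27b + 9c + 3d + e = -10
  256a + 64b + 16c + 4d + e = -163
  1296a + 216b + 36c + 6d + e = -1447
Solving the system yields a = -2, b = 5, c = 2, d = -2, e = 5.
So P(x) = -2x^4 + 5x^3 + 2x^2 - 2x + 5.
The constant term is 5.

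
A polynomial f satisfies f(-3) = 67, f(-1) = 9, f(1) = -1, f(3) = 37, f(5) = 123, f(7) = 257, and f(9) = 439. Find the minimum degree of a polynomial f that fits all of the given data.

Forward differences of the values at n = -3, -1, 1, 3, 5, 7, 9:
  f  : 67  9  -1  37  123  257  439
  Δ  : -58  -10  38  86  134  182
  Δ^2: 48  48  48  48  48
  Δ^3: 0  0  0  0
  Δ^4: 0  0  0
  Δ^5: 0  0
  Δ^6: 0
The second differences are constant (48) and nonzero, while all higher differences vanish, so the minimal degree is 2.

2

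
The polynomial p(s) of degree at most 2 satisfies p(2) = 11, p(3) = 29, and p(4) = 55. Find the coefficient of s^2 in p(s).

Write p(s) = as^2 + bs + c. Substituting each data point gives a linear system:
  4a + 2b + c = 11
  9a + 3b + c = 29
  16a + 4b + c = 55
Solving the system yields a = 4, b = -2, c = -1.
So p(s) = 4s² - 2s - 1.
The leading coefficient is 4.

4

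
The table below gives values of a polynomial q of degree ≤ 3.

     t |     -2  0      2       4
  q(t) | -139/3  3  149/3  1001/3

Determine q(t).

Write q(t) = at^3 + bt^2 + ct + d. Substituting each data point gives a linear system:
  -8a + 4b - 2c + d = -139/3
  d = 3
  8a + 4b + 2c + d = 149/3
  64a + 16b + 4c + d = 1001/3
Solving the system yields a = 5, b = -1/3, c = 4, d = 3.
So q(t) = 5t^3 - (1/3)t^2 + 4t + 3.
Check: q(2) = 149/3. ✓

q(t) = 5t^3 - (1/3)t^2 + 4t + 3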